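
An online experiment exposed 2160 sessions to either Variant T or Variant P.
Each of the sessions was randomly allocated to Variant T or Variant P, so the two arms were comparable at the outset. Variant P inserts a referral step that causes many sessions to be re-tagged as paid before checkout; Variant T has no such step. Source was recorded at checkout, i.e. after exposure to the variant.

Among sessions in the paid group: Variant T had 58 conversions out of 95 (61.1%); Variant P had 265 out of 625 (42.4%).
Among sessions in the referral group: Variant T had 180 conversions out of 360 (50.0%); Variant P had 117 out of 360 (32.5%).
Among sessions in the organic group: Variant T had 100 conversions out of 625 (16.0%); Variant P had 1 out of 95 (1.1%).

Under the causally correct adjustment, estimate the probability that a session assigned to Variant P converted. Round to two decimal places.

Traffic source is recorded after the variant and is itself shifted by it — it sits on the causal path from variant to outcome. Conditioning on a mediator would strip out part of the effect we want; the pooled comparison gives the total causal effect.
So P(outcome | do(Variant P)) is just the pooled rate for Variant P: 383/1080 = 0.355.

0.35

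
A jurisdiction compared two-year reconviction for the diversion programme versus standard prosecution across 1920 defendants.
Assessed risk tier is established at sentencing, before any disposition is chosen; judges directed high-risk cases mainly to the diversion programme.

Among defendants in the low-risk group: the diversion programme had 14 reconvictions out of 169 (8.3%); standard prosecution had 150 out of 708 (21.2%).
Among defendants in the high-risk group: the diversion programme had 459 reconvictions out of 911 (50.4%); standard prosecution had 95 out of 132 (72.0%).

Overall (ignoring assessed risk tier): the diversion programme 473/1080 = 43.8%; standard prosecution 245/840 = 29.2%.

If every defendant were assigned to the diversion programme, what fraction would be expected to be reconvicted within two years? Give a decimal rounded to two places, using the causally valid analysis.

Assessed risk tier differs across dispositions for reasons unrelated to any effect of the disposition itself, and it separately predicts the outcome — a classic confounder. We must compare within assessed risk tier levels.
Standardising the diversion programme to the population assessed risk tier mix: 0.457·14/169 + 0.543·459/911 = 0.312.

0.31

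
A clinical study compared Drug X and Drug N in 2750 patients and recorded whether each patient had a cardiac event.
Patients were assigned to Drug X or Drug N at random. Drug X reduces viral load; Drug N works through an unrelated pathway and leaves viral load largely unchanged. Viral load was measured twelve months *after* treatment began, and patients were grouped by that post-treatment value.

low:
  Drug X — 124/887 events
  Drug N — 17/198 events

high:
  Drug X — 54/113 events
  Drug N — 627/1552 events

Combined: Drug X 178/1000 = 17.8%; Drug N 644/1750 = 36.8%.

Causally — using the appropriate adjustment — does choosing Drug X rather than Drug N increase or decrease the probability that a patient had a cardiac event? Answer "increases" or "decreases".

decreases

The distribution of viral load is itself part of what the drug does — it is an intermediate outcome. Holding it fixed would remove that part of the effect; the total effect is the pooled difference.
Pooled: Drug X 17.8% vs Drug N 36.8%; Drug X is lower overall.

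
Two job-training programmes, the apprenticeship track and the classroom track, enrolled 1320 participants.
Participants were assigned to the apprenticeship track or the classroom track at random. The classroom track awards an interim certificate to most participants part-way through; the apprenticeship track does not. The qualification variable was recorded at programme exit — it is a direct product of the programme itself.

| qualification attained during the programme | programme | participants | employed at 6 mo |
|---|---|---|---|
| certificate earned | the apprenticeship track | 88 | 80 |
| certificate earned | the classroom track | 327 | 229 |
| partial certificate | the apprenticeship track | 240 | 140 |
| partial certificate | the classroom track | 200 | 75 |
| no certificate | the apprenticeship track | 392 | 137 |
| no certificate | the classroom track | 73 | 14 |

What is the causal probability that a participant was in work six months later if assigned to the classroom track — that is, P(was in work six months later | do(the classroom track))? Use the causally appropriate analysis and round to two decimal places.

0.53

Because the programme influences qualification attained during the programme, qualification attained during the programme is a post-treatment mediator, not a confounder. Stratifying on it would bias the estimate; the causal effect is the crude pooled difference.
So P(outcome | do(the classroom track)) is just the pooled rate for the classroom track: 318/600 = 0.530.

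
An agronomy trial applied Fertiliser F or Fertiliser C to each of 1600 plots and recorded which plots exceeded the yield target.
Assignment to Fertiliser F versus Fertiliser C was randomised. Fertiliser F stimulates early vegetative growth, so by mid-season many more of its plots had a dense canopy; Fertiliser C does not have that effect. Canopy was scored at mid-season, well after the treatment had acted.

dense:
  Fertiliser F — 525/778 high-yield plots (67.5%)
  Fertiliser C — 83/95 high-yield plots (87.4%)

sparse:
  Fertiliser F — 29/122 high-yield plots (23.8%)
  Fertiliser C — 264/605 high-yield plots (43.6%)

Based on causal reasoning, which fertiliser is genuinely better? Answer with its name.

Mid-season canopy here is a post-treatment variable shaped by the fertiliser; conditioning on it would introduce bias rather than remove it. The overall comparison is the causal one.
Pooled: Fertiliser F 61.6% vs Fertiliser C 49.6%; Fertiliser F is higher overall.

Fertiliser F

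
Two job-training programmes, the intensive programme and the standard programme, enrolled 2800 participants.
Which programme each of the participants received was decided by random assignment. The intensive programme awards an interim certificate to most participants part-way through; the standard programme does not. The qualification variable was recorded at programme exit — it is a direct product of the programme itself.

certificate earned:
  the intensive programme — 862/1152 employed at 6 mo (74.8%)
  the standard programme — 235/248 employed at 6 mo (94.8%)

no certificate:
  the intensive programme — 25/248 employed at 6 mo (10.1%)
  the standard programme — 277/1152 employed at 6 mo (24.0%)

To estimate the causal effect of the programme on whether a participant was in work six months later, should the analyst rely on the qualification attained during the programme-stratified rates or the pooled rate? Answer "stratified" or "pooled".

pooled

The qualification attained during the programme-specific comparison favours the standard programme throughout, but the pooled figures favour the intensive programme. The question is whether to condition on qualification attained during the programme.
Qualification attained during the programme is downstream of the programme. One should not condition on a consequence of treatment, so the overall rates are the right comparison.
Pooled: the intensive programme 63.4% vs the standard programme 36.6%; the intensive programme is higher overall.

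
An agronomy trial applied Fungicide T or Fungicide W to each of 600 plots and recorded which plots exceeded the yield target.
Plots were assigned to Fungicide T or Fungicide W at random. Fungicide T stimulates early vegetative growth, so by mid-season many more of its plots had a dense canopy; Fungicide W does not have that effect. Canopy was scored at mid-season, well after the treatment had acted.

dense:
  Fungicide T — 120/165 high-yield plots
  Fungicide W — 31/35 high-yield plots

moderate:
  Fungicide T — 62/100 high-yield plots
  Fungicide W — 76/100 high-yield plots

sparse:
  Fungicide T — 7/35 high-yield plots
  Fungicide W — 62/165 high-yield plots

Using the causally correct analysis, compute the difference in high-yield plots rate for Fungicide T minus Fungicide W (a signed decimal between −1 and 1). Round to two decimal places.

Within every mid-season canopy level Fungicide W has the higher rate, yet pooled Fungicide T does — Simpson's reversal.
Mid-season canopy is downstream of the fungicide. One should not condition on a consequence of treatment, so the overall rates are the right comparison.
The causal difference is the pooled difference: 0.630 − 0.563 = +0.067.

+0.07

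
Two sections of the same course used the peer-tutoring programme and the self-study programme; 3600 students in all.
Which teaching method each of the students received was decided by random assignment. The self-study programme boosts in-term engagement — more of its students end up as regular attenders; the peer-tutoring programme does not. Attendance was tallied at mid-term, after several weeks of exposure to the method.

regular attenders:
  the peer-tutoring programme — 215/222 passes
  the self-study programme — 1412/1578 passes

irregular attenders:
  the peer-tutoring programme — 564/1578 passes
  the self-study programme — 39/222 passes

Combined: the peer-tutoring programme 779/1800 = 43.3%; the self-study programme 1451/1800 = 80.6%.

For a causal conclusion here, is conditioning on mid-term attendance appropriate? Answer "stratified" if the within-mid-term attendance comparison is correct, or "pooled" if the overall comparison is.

Mid-term attendance is downstream of the teaching method. One should not condition on a consequence of treatment, so the overall rates are the right comparison.
Pooled: the peer-tutoring programme 43.3% vs the self-study programme 80.6%; the self-study programme is higher overall.

pooled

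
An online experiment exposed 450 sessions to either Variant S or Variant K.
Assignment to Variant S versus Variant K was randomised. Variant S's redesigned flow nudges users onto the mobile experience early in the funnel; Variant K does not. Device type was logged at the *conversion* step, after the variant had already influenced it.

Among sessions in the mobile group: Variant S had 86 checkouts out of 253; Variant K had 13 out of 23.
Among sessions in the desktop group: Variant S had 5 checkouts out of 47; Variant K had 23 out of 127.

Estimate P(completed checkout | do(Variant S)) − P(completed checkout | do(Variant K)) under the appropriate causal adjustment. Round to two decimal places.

+0.06

Within every device type level Variant K has the higher rate, yet pooled Variant S does — Simpson's reversal.
Device type lies on the pathway variant → device type → outcome, so adjusting for it blocks the indirect effect. For the total causal effect of variant, use the unadjusted pooled rates.
The causal difference is the pooled difference: 0.303 − 0.240 = +0.063.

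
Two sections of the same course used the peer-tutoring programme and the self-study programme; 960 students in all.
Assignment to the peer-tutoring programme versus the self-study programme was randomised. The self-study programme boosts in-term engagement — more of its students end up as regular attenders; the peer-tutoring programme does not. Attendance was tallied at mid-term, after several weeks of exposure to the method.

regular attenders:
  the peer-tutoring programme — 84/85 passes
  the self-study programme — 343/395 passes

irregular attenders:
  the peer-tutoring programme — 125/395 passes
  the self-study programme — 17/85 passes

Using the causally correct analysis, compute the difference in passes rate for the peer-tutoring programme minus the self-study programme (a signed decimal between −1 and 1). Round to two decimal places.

the peer-tutoring programme is higher inside every mid-term attendance stratum but the self-study programme is higher in aggregate. Whether to stratify depends on how mid-term attendance relates to the teaching method.
Mid-term attendance is downstream of the teaching method. One should not condition on a consequence of treatment, so the overall rates are the right comparison.
The causal difference is the pooled difference: 0.435 − 0.750 = -0.315.

-0.31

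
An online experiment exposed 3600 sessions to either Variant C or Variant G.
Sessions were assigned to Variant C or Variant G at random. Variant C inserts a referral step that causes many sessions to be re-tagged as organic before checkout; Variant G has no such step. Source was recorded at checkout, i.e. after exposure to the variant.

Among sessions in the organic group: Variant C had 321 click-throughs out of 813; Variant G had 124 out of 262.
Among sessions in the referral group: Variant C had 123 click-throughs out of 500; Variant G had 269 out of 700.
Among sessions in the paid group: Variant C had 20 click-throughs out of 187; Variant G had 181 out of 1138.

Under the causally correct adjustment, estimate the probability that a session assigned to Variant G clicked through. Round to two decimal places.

0.27

Variant G is higher inside every traffic source stratum but Variant C is higher in aggregate. Whether to stratify depends on how traffic source relates to the variant.
Traffic source is downstream of the variant. One should not condition on a consequence of treatment, so the overall rates are the right comparison.
So P(outcome | do(Variant G)) is just the pooled rate for Variant G: 574/2100 = 0.273.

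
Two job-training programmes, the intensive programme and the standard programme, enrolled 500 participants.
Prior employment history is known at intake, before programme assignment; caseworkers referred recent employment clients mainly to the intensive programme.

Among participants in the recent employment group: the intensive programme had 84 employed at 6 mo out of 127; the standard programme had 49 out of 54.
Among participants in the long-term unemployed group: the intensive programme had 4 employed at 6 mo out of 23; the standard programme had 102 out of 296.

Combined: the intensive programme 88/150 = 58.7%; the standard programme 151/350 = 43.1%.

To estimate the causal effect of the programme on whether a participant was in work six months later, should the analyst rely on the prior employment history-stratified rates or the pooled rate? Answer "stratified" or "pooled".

The imbalance in prior employment history arose from how participants were allocated, not from anything the programme did; and prior employment history independently affects the outcome. The pooled gap is confounded — condition on prior employment history.
Within each level — recent employment: 66.1% vs 90.7%; long-term unemployed: 17.4% vs 34.5% — the standard programme is higher every time.

stratified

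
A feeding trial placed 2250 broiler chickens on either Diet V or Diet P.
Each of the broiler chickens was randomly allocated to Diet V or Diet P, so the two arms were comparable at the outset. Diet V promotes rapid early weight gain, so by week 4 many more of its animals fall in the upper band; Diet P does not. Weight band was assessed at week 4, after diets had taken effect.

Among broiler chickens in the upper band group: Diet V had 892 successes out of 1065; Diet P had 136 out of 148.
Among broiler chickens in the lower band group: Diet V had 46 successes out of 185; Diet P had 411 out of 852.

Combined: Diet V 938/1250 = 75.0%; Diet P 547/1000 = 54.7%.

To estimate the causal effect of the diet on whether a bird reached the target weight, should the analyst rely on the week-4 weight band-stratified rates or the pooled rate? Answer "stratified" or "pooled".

pooled

Week-4 weight band here is a post-treatment variable shaped by the diet; conditioning on it would introduce bias rather than remove it. The overall comparison is the causal one.
Pooled: Diet V 75.0% vs Diet P 54.7%; Diet V is higher overall.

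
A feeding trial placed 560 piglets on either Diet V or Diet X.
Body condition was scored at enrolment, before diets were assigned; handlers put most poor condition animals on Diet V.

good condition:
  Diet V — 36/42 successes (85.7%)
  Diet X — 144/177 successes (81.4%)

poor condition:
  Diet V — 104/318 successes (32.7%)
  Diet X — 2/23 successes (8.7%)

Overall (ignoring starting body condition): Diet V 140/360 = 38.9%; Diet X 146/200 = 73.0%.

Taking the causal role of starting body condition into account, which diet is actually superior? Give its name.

Diet V

Starting body condition differs across diets for reasons unrelated to any effect of the diet itself, and it separately predicts the outcome — a classic confounder. We must compare within starting body condition levels.
Within each level — good condition: 85.7% vs 81.4%; poor condition: 32.7% vs 8.7% — Diet V is higher every time.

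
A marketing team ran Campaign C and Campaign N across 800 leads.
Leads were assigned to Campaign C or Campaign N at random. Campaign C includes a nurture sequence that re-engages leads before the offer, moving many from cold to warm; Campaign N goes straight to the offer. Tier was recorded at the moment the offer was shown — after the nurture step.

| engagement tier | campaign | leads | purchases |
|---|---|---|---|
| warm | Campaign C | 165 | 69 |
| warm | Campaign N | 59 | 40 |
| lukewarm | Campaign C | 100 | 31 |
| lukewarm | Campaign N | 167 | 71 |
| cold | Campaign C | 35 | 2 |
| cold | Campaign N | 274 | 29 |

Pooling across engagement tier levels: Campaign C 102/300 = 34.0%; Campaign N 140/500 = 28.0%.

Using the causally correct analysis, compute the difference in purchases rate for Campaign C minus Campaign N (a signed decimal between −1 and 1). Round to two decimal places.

+0.06

Engagement tier here is a post-treatment variable shaped by the campaign; conditioning on it would introduce bias rather than remove it. The overall comparison is the causal one.
The causal difference is the pooled difference: 0.340 − 0.280 = +0.060.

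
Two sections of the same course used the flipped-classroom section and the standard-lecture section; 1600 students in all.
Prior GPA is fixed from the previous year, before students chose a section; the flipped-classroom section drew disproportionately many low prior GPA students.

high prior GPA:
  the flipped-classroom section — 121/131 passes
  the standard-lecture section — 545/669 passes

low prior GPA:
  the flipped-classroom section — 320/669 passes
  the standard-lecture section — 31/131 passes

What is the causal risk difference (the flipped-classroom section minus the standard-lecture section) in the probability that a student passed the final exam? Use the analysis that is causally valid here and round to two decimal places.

+0.18

The prior GPA band-specific comparison favours the flipped-classroom section throughout, but the pooled figures favour the standard-lecture section. The question is whether to condition on prior GPA band.
Prior GPA band satisfies the back-door criterion: it is not a descendant of the teaching method, and it blocks the spurious path from teaching method to outcome. Adjusting for it (i.e., using the within-prior GPA band rates) gives the causal effect.
Adjusting over the population distribution of prior GPA band: 0.500·(0.924−0.815) + 0.500·(0.478−0.237) = +0.175.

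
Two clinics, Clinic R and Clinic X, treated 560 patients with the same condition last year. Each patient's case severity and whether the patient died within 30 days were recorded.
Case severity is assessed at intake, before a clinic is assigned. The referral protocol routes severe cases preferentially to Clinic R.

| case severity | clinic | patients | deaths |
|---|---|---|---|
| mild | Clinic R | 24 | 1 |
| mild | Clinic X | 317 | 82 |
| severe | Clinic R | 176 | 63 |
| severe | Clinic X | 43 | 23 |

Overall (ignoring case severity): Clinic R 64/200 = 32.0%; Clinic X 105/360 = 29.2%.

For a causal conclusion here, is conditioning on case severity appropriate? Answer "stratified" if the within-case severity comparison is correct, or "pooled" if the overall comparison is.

Case severity differs across clinics for reasons unrelated to any effect of the clinic itself, and it separately predicts the outcome — a classic confounder. We must compare within case severity levels.
Within each level — mild: 4.2% vs 25.9%; severe: 35.8% vs 53.5% — Clinic R is lower every time.

stratified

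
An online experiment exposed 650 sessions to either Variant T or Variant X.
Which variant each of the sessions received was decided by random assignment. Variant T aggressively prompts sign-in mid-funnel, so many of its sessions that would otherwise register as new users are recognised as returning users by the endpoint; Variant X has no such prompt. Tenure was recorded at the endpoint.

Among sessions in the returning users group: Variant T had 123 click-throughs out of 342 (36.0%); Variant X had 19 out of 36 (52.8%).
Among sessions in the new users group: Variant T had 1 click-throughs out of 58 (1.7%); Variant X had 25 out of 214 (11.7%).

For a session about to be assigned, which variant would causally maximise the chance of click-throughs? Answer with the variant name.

Variant T

Within every user tenure level Variant X has the higher rate, yet pooled Variant T does — Simpson's reversal.
Stratifying would compare variants among sessions the variants themselves sorted into user tenure groups — a form of selection on an intermediate. The unconditioned pooled rates give the total causal effect.
Pooled: Variant T 31.0% vs Variant X 17.6%; Variant T is higher overall.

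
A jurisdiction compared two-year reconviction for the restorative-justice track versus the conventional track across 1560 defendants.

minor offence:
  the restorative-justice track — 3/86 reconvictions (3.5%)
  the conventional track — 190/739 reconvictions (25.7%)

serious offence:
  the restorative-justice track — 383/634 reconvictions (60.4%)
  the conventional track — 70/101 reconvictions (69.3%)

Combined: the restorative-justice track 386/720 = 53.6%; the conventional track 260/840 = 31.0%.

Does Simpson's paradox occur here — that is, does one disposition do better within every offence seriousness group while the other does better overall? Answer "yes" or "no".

yes

Within each offence seriousness level (minor offence 3.5% vs 25.7%; serious offence 60.4% vs 69.3%), the restorative-justice track has the lower rate every time. Pooled: 53.6% vs 31.0% — the conventional track has the lower rate overall. The two comparisons disagree.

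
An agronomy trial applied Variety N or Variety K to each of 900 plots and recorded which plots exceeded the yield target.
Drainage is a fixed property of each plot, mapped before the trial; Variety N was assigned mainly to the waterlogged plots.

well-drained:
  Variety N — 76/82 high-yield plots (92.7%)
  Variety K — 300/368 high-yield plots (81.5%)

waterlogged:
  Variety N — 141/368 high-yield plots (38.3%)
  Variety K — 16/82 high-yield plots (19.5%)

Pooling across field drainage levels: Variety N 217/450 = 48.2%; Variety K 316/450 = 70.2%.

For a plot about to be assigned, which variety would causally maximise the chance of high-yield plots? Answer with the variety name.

Variety N

Since field drainage is a pre-existing factor (not a product of the variety) and it affects the outcome on its own, it is a confounder. The stratified rates, not the pooled rate, identify the causal effect.
Within each level — well-drained: 92.7% vs 81.5%; waterlogged: 38.3% vs 19.5% — Variety N is higher every time.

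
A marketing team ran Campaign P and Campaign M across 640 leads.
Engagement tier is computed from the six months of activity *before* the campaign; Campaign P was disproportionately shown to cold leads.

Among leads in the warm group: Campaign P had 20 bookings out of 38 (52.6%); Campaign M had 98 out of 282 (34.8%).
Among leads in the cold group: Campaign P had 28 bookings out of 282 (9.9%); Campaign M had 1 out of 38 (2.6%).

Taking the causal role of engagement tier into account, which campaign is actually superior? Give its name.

Since engagement tier is a pre-existing factor (not a product of the campaign) and it affects the outcome on its own, it is a confounder. The stratified rates, not the pooled rate, identify the causal effect.
Within each level — warm: 52.6% vs 34.8%; cold: 9.9% vs 2.6% — Campaign P is higher every time.

Campaign P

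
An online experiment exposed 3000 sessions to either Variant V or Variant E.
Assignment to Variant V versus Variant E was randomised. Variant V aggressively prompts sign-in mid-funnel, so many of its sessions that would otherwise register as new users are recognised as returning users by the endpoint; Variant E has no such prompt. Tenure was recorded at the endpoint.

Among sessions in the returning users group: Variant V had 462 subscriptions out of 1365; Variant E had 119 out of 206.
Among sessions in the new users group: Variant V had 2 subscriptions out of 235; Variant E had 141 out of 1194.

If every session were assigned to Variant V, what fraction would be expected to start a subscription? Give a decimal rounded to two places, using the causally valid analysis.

The distribution of user tenure is itself part of what the variant does — it is an intermediate outcome. Holding it fixed would remove that part of the effect; the total effect is the pooled difference.
So P(outcome | do(Variant V)) is just the pooled rate for Variant V: 464/1600 = 0.290.

0.29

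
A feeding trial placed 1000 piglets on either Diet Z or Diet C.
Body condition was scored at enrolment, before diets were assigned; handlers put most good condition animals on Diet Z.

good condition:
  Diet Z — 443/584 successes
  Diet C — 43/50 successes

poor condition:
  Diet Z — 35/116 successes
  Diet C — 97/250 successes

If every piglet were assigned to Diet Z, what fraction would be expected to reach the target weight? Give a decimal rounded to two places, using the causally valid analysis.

Starting body condition is set before the diet has any effect — it is not caused by the diet — and it independently drives the outcome. That makes it a confounder, so the causal comparison is within starting body condition levels.
Standardising Diet Z to the population starting body condition mix: 0.634·443/584 + 0.366·35/116 = 0.591.

0.59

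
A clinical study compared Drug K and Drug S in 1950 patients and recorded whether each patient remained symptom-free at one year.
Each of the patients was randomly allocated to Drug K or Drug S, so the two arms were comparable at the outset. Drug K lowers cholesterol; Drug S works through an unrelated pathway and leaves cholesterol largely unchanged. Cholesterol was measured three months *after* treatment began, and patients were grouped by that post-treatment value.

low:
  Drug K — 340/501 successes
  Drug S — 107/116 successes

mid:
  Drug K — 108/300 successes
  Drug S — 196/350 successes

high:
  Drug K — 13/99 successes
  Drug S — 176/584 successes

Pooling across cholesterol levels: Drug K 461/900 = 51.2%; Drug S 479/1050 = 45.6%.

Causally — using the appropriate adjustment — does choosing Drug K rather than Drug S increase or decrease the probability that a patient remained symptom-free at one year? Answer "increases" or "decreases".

Drug S is higher inside every cholesterol stratum but Drug K is higher in aggregate. Whether to stratify depends on how cholesterol relates to the drug.
Cholesterol here is a post-treatment variable shaped by the drug; conditioning on it would introduce bias rather than remove it. The overall comparison is the causal one.
Pooled: Drug K 51.2% vs Drug S 45.6%; Drug K is higher overall.

increases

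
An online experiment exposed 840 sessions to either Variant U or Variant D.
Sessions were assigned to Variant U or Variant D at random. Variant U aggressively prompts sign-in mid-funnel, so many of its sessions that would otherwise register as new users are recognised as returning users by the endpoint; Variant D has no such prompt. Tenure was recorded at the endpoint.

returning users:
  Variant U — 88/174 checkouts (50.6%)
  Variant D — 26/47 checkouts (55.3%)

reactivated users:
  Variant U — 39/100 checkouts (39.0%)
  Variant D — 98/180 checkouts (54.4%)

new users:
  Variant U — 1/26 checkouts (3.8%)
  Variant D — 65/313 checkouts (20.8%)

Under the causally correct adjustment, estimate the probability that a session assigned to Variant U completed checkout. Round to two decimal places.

User tenure here is a post-treatment variable shaped by the variant; conditioning on it would introduce bias rather than remove it. The overall comparison is the causal one.
So P(outcome | do(Variant U)) is just the pooled rate for Variant U: 128/300 = 0.427.

0.43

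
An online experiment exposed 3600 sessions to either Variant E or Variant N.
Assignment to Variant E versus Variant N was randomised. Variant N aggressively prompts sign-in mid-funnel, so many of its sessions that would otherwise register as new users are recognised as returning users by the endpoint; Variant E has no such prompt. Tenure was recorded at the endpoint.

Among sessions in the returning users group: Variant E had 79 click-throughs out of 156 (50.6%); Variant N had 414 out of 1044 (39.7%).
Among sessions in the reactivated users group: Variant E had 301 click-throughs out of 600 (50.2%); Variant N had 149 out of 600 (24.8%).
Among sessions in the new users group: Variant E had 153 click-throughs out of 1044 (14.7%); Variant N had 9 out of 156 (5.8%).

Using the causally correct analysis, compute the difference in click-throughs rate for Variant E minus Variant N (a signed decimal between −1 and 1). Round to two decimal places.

-0.02

Variant E is higher inside every user tenure stratum but Variant N is higher in aggregate. Whether to stratify depends on how user tenure relates to the variant.
User tenure is recorded after the variant and is itself shifted by it — it sits on the causal path from variant to outcome. Conditioning on a mediator would strip out part of the effect we want; the pooled comparison gives the total causal effect.
The causal difference is the pooled difference: 0.296 − 0.318 = -0.022.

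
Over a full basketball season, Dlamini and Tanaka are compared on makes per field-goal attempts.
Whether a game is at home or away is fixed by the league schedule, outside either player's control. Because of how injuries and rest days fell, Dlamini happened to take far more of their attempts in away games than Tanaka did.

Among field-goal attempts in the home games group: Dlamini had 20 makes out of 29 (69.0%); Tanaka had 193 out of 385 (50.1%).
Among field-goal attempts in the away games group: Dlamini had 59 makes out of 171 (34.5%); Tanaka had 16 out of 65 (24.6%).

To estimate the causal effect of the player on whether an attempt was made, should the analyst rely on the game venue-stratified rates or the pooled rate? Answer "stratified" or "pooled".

Game venue is set before the player has any effect — it is not caused by the player — and it independently drives the outcome. That makes it a confounder, so the causal comparison is within game venue levels.
Within each level — home games: 69.0% vs 50.1%; away games: 34.5% vs 24.6% — Dlamini is higher every time.

stratified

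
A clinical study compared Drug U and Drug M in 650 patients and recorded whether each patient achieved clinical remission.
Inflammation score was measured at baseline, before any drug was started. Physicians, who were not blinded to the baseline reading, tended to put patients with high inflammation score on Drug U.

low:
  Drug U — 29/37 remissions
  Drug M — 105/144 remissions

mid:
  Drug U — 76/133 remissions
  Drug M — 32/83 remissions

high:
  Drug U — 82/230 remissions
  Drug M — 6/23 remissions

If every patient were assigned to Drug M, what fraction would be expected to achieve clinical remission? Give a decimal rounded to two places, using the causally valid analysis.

0.43

Inflammation score is set before the drug has any effect — it is not caused by the drug — and it independently drives the outcome. That makes it a confounder, so the causal comparison is within inflammation score levels.
Standardising Drug M to the population inflammation score mix: 0.278·105/144 + 0.332·32/83 + 0.389·6/23 = 0.433.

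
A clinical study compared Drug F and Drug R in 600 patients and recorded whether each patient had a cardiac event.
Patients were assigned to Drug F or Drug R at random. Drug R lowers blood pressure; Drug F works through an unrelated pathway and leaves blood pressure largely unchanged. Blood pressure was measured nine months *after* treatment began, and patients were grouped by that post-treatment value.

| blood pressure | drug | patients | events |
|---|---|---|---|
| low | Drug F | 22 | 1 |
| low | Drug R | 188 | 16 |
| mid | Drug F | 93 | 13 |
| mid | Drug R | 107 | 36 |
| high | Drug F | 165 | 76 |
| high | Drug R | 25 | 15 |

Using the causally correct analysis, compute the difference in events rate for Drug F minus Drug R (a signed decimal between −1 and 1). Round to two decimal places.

Drug F is lower inside every blood pressure stratum but Drug R is lower in aggregate. Whether to stratify depends on how blood pressure relates to the drug.
The distribution of blood pressure is itself part of what the drug does — it is an intermediate outcome. Holding it fixed would remove that part of the effect; the total effect is the pooled difference.
The causal difference is the pooled difference: 0.321 − 0.209 = +0.112.

+0.11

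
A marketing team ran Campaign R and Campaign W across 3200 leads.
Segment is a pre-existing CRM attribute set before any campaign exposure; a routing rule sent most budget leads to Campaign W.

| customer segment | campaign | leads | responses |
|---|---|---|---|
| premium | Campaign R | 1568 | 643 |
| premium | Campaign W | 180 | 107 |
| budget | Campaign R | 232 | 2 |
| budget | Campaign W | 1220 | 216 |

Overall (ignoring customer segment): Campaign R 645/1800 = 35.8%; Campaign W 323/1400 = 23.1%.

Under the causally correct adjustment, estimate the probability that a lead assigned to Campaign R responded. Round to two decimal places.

0.23

Campaign W is higher inside every customer segment stratum but Campaign R is higher in aggregate. Whether to stratify depends on how customer segment relates to the campaign.
Customer segment satisfies the back-door criterion: it is not a descendant of the campaign, and it blocks the spurious path from campaign to outcome. Adjusting for it (i.e., using the within-customer segment rates) gives the causal effect.
Standardising Campaign R to the population customer segment mix: 0.546·643/1568 + 0.454·2/232 = 0.228.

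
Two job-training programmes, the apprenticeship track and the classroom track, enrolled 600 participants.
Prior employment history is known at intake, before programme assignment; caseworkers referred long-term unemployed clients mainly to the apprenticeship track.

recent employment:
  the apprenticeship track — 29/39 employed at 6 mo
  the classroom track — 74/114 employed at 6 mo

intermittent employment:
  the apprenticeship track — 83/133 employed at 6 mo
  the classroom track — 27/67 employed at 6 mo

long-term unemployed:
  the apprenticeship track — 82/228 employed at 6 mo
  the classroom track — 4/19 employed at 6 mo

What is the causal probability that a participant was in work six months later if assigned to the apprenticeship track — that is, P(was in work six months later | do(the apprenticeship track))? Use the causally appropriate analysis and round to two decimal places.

Prior employment history is set before the programme has any effect — it is not caused by the programme — and it independently drives the outcome. That makes it a confounder, so the causal comparison is within prior employment history levels.
Standardising the apprenticeship track to the population prior employment history mix: 0.255·29/39 + 0.333·83/133 + 0.412·82/228 = 0.546.

0.55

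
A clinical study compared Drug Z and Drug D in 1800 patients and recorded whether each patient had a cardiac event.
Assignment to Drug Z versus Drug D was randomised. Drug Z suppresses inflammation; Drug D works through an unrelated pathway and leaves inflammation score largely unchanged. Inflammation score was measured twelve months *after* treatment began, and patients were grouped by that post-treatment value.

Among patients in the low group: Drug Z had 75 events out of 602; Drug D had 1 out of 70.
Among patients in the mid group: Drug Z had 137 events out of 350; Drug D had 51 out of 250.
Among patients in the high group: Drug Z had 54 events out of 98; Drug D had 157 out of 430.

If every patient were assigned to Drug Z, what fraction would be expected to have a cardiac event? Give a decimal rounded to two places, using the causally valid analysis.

0.25

Inflammation score lies on the pathway drug → inflammation score → outcome, so adjusting for it blocks the indirect effect. For the total causal effect of drug, use the unadjusted pooled rates.
So P(outcome | do(Drug Z)) is just the pooled rate for Drug Z: 266/1050 = 0.253.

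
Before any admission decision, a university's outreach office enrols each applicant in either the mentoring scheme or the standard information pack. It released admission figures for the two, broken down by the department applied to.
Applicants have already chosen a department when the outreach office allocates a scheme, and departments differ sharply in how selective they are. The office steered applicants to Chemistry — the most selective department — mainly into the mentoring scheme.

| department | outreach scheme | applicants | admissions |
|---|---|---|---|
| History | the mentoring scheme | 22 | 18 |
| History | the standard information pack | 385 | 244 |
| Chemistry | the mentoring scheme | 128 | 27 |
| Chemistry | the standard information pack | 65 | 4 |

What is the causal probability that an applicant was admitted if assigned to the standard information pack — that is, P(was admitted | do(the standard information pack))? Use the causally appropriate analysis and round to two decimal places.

Within every department level the mentoring scheme has the higher rate, yet pooled the standard information pack does — Simpson's reversal.
Department differs across outreach schemes for reasons unrelated to any effect of the outreach scheme itself, and it separately predicts the outcome — a classic confounder. We must compare within department levels.
Standardising the standard information pack to the population department mix: 0.678·244/385 + 0.322·4/65 = 0.450.

0.45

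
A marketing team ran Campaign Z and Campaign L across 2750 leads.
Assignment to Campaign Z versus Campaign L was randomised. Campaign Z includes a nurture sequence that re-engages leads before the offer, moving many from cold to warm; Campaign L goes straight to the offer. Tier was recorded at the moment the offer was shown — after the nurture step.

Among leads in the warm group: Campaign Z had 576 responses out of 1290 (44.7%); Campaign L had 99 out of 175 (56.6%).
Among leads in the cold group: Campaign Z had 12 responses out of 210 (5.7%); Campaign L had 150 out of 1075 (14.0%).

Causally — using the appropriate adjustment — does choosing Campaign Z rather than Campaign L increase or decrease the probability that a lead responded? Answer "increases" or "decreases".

Because the campaign influences engagement tier, engagement tier is a post-treatment mediator, not a confounder. Stratifying on it would bias the estimate; the causal effect is the crude pooled difference.
Pooled: Campaign Z 39.2% vs Campaign L 19.9%; Campaign Z is higher overall.

increases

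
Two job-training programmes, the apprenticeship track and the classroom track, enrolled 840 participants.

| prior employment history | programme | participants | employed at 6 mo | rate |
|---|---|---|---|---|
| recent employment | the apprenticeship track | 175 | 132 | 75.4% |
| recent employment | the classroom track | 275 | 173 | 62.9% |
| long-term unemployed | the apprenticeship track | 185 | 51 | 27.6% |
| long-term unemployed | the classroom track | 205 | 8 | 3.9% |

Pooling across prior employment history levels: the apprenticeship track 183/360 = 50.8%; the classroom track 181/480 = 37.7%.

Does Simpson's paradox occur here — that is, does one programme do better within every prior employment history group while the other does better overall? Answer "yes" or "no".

no

Within each prior employment history level (recent employment 75.4% vs 62.9%; long-term unemployed 27.6% vs 3.9%), the apprenticeship track has the higher rate every time. Pooled: 50.8% vs 37.7% — the apprenticeship track has the higher rate overall. They agree.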